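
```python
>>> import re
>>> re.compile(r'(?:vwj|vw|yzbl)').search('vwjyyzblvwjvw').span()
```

(0, 3)

`|` is ordered: at each position the engine commits to the first alternative that works.
`re.search` tries every starting position until one works.
The match spans [0:3] → 'vwj'.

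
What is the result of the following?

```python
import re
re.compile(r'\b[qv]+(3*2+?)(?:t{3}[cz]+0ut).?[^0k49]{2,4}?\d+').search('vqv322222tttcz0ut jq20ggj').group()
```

The match spans [0:22] → 'vqv322222tttcz0ut jq20'.

'vqv322222tttcz0ut jq20'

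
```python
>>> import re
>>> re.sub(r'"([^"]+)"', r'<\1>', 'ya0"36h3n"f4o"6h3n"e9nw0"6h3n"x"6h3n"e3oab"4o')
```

`\1` in the replacement pulls in group 1's text for each match.

'ya0<36h3n>f4o<6h3n>e9nw0<6h3n>x<6h3n>e3oab"4o'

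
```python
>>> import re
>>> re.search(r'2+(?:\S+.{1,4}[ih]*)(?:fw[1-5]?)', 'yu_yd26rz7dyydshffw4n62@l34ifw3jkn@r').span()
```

This matches one or more of a literal '2'; then one or more of a non-whitespace character, then 1 to 4 of any character, then zero or more of one of [ih] (non-capturing group); then the literal 'fw', then optionally a character in [1-5] (non-capturing group).
`re.search` tries every starting position until one works.
The match spans [5:31] → '26rz7dyydshffw4n62@l34ifw3'.

(5, 31)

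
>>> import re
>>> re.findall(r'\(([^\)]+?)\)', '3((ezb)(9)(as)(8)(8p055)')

['(ezb', '9', 'as', '8', '8p055']

Walking the string: at [1:7] match '((ezb)', group 1 = '(ezb'; at [7:10] match '(9)', group 1 = '9'; at [10:14] match '(as)', group 1 = 'as'; at [14:17] match '(8)', group 1 = '8'; at [17:24] match '(8p055)', group 1 = '8p055'.
One capturing group, so `findall` returns just the captured substring from each match — 5 in all.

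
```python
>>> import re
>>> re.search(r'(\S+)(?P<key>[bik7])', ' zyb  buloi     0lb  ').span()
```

(1, 4)

This matches one or more of a non-whitespace character (captured); then one of [bik7] (captured as 'key').
`search` walks the string left to right and returns the first match it finds.
The match spans [1:4] → 'zyb'.
Captured: group 1 = 'zy', group 2 = 'b'.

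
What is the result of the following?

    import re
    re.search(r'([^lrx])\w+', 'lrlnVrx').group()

'nVrx'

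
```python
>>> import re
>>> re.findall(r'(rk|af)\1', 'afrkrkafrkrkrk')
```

`\1` is not a pattern — it's the concrete string captured by group 1, re-applied verbatim.
One capturing group, so `findall` returns just the captured substring from each match — 2 in all.

['rk', 'rk']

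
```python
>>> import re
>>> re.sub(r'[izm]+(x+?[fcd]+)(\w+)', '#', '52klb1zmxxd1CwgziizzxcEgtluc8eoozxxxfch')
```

The pattern matches one or more of one of [izm]; then one or more of the literal 'x' (lazy), then one or more of one of [fcd] (captured); then one or more of a word character (captured).
`sub` substitutes '#' at each match site.

'52klb1#'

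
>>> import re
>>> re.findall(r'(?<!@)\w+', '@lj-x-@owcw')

A negative assertion filters positions out without eating any characters.
Matches: at [2:3] → 'j'; at [4:5] → 'x'; at [8:11] → 'wcw'.
`findall` yields the raw match text (3 of them) because the pattern has no groups.

['j', 'x', 'wcw']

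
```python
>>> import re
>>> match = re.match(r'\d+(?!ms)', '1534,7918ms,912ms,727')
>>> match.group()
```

'1534'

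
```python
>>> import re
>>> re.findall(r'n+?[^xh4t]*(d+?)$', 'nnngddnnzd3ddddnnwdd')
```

Pattern: one or more of a literal 'n' (lazy), then zero or more of any character except [xh4t]; then one or more of a literal 'd' (lazy) (captured); then anchored at the end.
Scanning left to right: at [0:20] match 'nnngddnnzd3ddddnnwdd', group 1 = 'd'.
One capturing group, so `findall` returns just the captured substring from the one match — 1 in all.

['d']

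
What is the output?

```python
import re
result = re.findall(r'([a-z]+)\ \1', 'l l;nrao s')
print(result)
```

['l']

The backreference `\1` re-matches whatever the first group consumed, character for character.
One capturing group, so `findall` returns just the captured substring from the one match — 1 in all.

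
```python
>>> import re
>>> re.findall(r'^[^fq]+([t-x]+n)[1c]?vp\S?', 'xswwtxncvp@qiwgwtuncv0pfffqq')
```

This matches anchored at the start of the string; then one or more of any character except [fq]; then one or more of a character in [t-x], then the literal 'n' (captured); then optionally one of [1c], then the literal 'vp', then optionally a non-whitespace character.
Matches: at [0:11] match 'xswwtxncvp@', group 1 = 'xn'.
With a single group, `findall` returns only what that group captured — 1 item.

['xn']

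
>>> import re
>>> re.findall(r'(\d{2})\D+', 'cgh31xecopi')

['31']

The pattern matches exactly 2 of a digit (captured); then one or more of a non-digit.
Scanning left to right: at [3:11] match '31xecopi', group 1 = '31'.
`findall` collects group 1 from the one match (1 total).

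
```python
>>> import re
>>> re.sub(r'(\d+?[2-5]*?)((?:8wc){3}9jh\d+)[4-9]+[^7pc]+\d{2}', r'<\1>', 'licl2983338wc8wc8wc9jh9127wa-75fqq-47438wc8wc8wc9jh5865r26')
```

The replacement refers to a captured group, so each match is rewritten using its own captured text.

'licl<298333>fqq-<4743>'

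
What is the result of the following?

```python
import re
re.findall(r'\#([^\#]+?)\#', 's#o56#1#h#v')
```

['o56', 'h']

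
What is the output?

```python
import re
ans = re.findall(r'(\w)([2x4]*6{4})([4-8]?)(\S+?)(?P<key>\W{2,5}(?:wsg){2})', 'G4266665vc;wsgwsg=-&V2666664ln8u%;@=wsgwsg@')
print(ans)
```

[('G', '426666', '5', 'vc;wsgwsg=-&V2666664ln8u', '%;@=wsgwsg')]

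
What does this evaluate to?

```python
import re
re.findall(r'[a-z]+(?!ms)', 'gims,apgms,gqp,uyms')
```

['gims', 'apgms', 'gqp', 'uyms']

A negative assertion filters positions out without eating any characters.
`findall` yields the raw match text (4 of them) because the pattern has no groups.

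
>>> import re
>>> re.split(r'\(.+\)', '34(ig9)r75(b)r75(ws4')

Matches to split on: at [2:13] → '(ig9)r75(b)'.
Each match becomes a cut point; 2 segments remain.

['34', 'r75(ws4']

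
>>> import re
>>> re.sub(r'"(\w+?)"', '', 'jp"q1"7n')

Matches: at [2:6] → '"q1"'.
Every occurrence is swapped for ''.

'jp7n'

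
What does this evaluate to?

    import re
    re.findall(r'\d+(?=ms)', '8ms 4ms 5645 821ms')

Lookahead/lookbehind check context without consuming it, so the matched span excludes the asserted characters.
Walking the string: at [0:1] → '8'; at [4:5] → '4'; at [13:16] → '821'.
With no groups in the pattern, `findall` gives back each whole match — 3 here.

['8', '4', '821']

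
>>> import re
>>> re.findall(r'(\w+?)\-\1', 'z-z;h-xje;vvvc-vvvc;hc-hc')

['z', 'vvvc', 'hc']

After group 1 captures some text, `\1` only succeeds where that same text appears again.
Because there's exactly one group, `findall` drops the full match and keeps group 1 from each hit.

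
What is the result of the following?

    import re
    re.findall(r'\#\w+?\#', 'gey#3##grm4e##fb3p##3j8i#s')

['#3#', '#grm4e#', '#fb3p#', '#3j8i#']

Matches: at [3:6] → '#3#'; at [6:13] → '#grm4e#'; at [13:19] → '#fb3p#'; at [19:25] → '#3j8i#'.
No capturing groups, so `findall` returns the 4 full match strings.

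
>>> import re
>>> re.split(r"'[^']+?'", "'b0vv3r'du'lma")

['', "du'lma"]

Matches to split on: at [0:8] → "'b0vv3r'".
Each match becomes a cut point; 2 segments remain.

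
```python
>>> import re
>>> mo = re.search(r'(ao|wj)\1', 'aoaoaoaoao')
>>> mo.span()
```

A backreference is literal: `\1` must see the identical characters the first group matched.
The match spans [0:4] → 'aoao'.

(0, 4)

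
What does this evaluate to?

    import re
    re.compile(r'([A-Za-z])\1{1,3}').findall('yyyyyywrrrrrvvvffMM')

['y', 'y', 'r', 'v', 'f', 'M']

After group 1 captures some text, `\1` only succeeds where that same text appears again.
Matches: at [0:4] match 'yyyy', group 1 = 'y'; at [4:6] match 'yy', group 1 = 'y'; at [7:11] match 'rrrr', group 1 = 'r'; at [12:15] match 'vvv', group 1 = 'v'; at [15:17] match 'ff', group 1 = 'f'; ….
One capturing group, so `findall` returns just the captured substring from each match — 6 in all.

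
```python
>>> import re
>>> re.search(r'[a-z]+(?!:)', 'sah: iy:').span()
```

(0, 2)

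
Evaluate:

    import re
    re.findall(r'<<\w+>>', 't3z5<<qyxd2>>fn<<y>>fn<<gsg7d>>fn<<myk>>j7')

['<<qyxd2>>', '<<y>>', '<<gsg7d>>', '<<myk>>']

Scanning left to right: at [4:13] → '<<qyxd2>>'; at [15:20] → '<<y>>'; at [22:31] → '<<gsg7d>>'; at [33:40] → '<<myk>>'.
`findall` yields the raw match text (4 of them) because the pattern has no groups.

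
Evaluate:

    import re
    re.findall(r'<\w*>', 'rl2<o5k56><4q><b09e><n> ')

['<o5k56>', '<4q>', '<b09e>', '<n>']

Scanning left to right: at [3:10] → '<o5k56>'; at [10:14] → '<4q>'; at [14:20] → '<b09e>'; at [20:23] → '<n>'.
Since nothing is captured, `findall` lists the 4 matched substrings directly.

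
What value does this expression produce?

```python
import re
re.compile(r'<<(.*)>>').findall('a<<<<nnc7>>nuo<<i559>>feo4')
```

Matches: at [1:22] match '<<<<nnc7>>nuo<<i559>>', group 1 = '<<nnc7>>nuo<<i559'.
With a single group, `findall` returns only what that group captured — 1 item.

['<<nnc7>>nuo<<i559']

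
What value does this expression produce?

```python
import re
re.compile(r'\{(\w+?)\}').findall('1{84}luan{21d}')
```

`findall` collects group 1 from each match (2 total).

['84', '21d']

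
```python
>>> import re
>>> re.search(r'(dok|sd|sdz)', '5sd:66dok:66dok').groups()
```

('sd',)

Unlike `match`, `search` isn't anchored — it looks for the pattern anywhere in the string.
The match spans [1:3] → 'sd'.
Captured: group 1 = 'sd'.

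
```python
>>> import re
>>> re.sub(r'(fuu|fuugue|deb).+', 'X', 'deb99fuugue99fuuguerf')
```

'X'

Every occurrence is swapped for 'X'.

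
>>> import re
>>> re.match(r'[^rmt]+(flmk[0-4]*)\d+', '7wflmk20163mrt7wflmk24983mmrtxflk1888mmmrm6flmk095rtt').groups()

('flmk201',)

The pattern matches one or more of any character except [rmt]; then the literal 'fl', then the literal 'mk', then zero or more of a character in [0-4] (captured); then one or more of a digit.
`match` is anchored at position 0; if the pattern doesn't fit there, it returns None.
The match spans [0:11] → '7wflmk20163'.
Captured: group 1 = 'flmk201'.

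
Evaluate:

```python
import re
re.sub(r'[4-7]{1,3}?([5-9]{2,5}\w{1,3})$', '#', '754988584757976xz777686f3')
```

This matches 1 to 3 of a character in [4-7] (lazy); then 2 to 5 of a character in [5-9], then 1 to 3 of a word character (captured); then anchored at the end.
Matches: at [17:25] → '777686f3'.
Each match is replaced by '#'.

'754988584757976xz#'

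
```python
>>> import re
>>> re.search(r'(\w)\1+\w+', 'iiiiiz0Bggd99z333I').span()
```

(0, 18)

`\1` is not a pattern — it's the concrete string captured by group 1, re-applied verbatim.
`re.search` scans for the first position where the pattern succeeds.
The match spans [0:18] → 'iiiiiz0Bggd99z333I'.
Captured: group 1 = 'i'.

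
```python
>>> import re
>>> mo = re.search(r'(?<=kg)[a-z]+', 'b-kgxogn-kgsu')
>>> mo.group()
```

'xogn'

The lookaround is zero-width — it requires the adjacent text to match without consuming it, so the asserted text isn't part of the match.
`re.search` scans for the first position where the pattern succeeds.
The match spans [4:8] → 'xogn'.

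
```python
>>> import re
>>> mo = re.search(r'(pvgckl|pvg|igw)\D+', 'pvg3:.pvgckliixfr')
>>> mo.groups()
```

Alternation tries branches left to right and keeps the first one that lets the overall match succeed at that position.
Unlike `match`, `search` isn't anchored — it looks for the pattern anywhere in the string.
The match spans [6:17] → 'pvgckliixfr'.
Captured: group 1 = 'pvgckl'.

('pvgckl',)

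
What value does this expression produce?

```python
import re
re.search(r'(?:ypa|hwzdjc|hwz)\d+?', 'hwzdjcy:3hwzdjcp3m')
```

None

Here the pattern never matches, so the call returns None.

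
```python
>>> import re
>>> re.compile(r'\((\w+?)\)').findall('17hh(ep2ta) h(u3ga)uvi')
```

['ep2ta', 'u3ga']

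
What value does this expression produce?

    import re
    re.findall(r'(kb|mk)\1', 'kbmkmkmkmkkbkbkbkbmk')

['mk', 'mk', 'kb', 'kb']

`\1` is not a pattern — it's the concrete string captured by group 1, re-applied verbatim.
Scanning left to right: at [2:6] match 'mkmk', group 1 = 'mk'; at [6:10] match 'mkmk', group 1 = 'mk'; at [10:14] match 'kbkb', group 1 = 'kb'; at [14:18] match 'kbkb', group 1 = 'kb'.
With a single group, `findall` returns only what that group captured — 4 items.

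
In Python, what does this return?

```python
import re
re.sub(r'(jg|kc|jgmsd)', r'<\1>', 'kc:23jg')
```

'<kc>:23<jg>'

Matches: at [0:2] → 'kc'; at [5:7] → 'jg'.
`\1` in the replacement pulls in group 1's text for each match.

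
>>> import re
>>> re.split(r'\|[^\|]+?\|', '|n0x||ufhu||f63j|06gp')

['', '', '', '06gp']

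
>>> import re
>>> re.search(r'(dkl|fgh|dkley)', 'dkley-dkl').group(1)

The regex engine tests alternatives in the order written; an earlier branch that matches wins even if a later one would match more.
Unlike `match`, `search` isn't anchored — it looks for the pattern anywhere in the string.
The match spans [0:3] → 'dkl'.
Captured: group 1 = 'dkl'.

'dkl'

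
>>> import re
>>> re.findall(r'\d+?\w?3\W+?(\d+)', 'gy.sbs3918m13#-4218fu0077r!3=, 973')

Pattern: one or more of a digit (lazy); then optionally a word character, then the literal '3', then one or more of a non-word character (lazy); then one or more of a digit (captured).
Because there's exactly one group, `findall` drops the full match and keeps group 1 from the one hit.

['4218']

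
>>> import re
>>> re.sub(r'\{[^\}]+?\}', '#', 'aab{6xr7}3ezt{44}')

'aab#3ezt#'

Matches: at [3:9] → '{6xr7}'; at [13:17] → '{44}'.
Every occurrence is swapped for '#'.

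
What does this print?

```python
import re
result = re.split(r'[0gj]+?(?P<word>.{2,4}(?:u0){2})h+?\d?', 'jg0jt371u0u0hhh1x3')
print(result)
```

The pattern matches one or more of one of [0gj] (lazy); then 2 to 4 of any character, then the literal 'u0' repeated 2 times (captured as 'word'); then one or more of the literal 'h' (lazy), then optionally a digit.
With the lazy modifier that quantifier settles for the fewest repetitions that let the rest of the pattern succeed (the atoms after it are unaffected and can still be greedy).
Matches to split on: at [0:13] → 'jg0jt371u0u0h'.
`re.split` interleaves the captured-group text with the surrounding fragments.

['', 't371u0u0', 'hh1x3']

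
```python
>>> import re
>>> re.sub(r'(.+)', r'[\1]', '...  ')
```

'[...  ]'

The replacement refers to a captured group, so each match is rewritten using its own captured text.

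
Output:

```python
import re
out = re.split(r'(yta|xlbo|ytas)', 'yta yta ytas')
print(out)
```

['', 'yta', ' ', 'yta', ' ', 'yta', 's']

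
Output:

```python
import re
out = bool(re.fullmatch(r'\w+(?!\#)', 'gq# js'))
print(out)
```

False

For `fullmatch`, every character of the input must be accounted for by the pattern.
Here the string isn't matched end-to-end, so the call returns None, and `bool(None)` is False.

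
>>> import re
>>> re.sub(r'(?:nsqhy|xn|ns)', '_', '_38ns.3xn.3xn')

'_38_.3_.3_'

Matches: at [3:5] → 'ns'; at [7:9] → 'xn'; at [11:13] → 'xn'.
Every occurrence is swapped for '_'.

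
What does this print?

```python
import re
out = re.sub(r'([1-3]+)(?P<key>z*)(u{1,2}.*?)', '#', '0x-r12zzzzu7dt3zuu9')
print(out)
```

0x-r#7dt#9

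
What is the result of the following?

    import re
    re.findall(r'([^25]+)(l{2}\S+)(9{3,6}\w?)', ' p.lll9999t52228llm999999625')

3 groups means the one result is a tuple of 3 captured strings — 1 here.

[(' p.l', 'll9999t52228llm999', '9996')]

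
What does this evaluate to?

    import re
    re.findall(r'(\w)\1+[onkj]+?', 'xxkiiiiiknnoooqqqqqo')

['x', 'i', 'n', 'q']

`\1` has to match the exact text group 1 already captured.
Walking the string: at [0:3] match 'xxk', group 1 = 'x'; at [3:9] match 'iiiiik', group 1 = 'i'; at [9:12] match 'nno', group 1 = 'n'; at [14:20] match 'qqqqqo', group 1 = 'q'.
One capturing group, so `findall` returns just the captured substring from each match — 4 in all.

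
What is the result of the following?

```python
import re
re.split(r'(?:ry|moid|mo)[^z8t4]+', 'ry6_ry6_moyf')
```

['', '']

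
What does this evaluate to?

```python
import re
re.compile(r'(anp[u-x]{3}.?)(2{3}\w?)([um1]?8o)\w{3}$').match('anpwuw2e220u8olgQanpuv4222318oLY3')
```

None

Pattern: the literal 'anp', then exactly 3 of a character in [u-x], then optionally any character (captured); then exactly 3 of a literal '2', then optionally a word character (captured); then optionally one of [um1], then the literal '8o' (captured); then exactly 3 of a word character; then anchored at the end.
With `match`, the pattern is implicitly anchored at the beginning.
Here the pattern fails at index 0, so the call returns None.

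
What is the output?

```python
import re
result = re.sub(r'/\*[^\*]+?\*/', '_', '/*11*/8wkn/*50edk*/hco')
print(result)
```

_8wkn_hco

Every occurrence is swapped for '_'.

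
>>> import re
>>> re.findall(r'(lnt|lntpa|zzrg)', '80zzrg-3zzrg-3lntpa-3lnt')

The regex engine tests alternatives in the order written; an earlier branch that matches wins even if a later one would match more.
One capturing group, so `findall` returns just the captured substring from each match — 4 in all.

['zzrg', 'zzrg', 'lnt', 'lnt']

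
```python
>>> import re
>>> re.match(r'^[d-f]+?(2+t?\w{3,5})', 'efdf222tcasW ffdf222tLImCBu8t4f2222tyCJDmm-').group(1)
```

Pattern: anchored at the start of the string; then one or more of a character in [d-f] (lazy); then one or more of a literal '2', then optionally the literal 't', then 3 to 5 of a word character (captured).
`match` is anchored at position 0; if the pattern doesn't fit there, it returns None.
The match spans [0:12] → 'efdf222tcasW'.
Captured: group 1 = '222tcasW'.

'222tcasW'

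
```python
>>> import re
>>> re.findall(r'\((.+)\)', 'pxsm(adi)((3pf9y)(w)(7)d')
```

['adi)((3pf9y)(w)(7']

Walking the string: at [4:23] match '(adi)((3pf9y)(w)(7)', group 1 = 'adi)((3pf9y)(w)(7'.
One capturing group, so `findall` returns just the captured substring from the one match — 1 in all.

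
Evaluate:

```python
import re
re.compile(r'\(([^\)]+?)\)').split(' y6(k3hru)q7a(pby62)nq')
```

`re.split` interleaves the captured-group text with the surrounding fragments.

[' y6', 'k3hru', 'q7a', 'pby62', 'nq']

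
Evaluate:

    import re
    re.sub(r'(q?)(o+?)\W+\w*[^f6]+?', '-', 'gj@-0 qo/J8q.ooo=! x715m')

'gj@-0 --'

The pattern matches optionally a literal 'q' (captured); then one or more of a literal 'o' (lazy) (captured); then one or more of a non-word character, then zero or more of a word character, then one or more of any character except [f6] (lazy).
A `+?`/`*?`/`{m,n}?` starts at its minimum and grows only as far as needed for what follows to match.
Matches: at [6:13] → 'qo/J8q.'; at [13:24] → 'ooo=! x715m'.
Every occurrence is swapped for '-'.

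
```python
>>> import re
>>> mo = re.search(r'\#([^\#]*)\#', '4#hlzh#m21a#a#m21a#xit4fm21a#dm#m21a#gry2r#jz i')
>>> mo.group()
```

'#hlzh#'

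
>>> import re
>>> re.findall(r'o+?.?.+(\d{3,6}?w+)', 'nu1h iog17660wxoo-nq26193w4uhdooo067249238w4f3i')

This matches one or more of a literal 'o' (lazy); then optionally any character, then one or more of any character; then 3 to 6 of a digit (lazy), then one or more of the literal 'w' (captured).
Walking the string: at [6:43] match 'og17660wxoo-nq26193w4uhdooo067249238w', group 1 = '238w'.
Because there's exactly one group, `findall` drops the full match and keeps group 1 from the one hit.

['238w']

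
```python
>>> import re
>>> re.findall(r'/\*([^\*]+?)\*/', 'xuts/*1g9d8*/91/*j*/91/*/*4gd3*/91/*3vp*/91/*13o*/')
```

`findall` collects group 1 from each match (5 total).

['1g9d8', 'j', '4gd3', '3vp', '13o']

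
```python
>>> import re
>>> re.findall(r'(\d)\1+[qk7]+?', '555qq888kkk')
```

A backreference is literal: `\1` must see the identical characters the first group matched.
Matches: at [0:4] match '555q', group 1 = '5'; at [5:9] match '888k', group 1 = '8'.
Because there's exactly one group, `findall` drops the full match and keeps group 1 from each hit.

['5', '8']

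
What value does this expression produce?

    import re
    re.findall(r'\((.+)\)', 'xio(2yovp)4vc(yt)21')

Because there's exactly one group, `findall` drops the full match and keeps group 1 from the one hit.

['2yovp)4vc(yt']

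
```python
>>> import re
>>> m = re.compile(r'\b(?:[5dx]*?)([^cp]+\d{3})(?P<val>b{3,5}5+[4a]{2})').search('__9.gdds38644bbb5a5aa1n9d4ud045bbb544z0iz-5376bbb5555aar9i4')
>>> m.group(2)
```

'bbb5555aa'

The match spans [0:55] → '__9.gdds38644bbb5a5aa1n9d4ud045bbb544z0iz-5376bbb5555aa'.
Captured: group 1 = '__9.gdds38644bbb5a5aa1n9d4ud045bbb544z0iz-5376', group 2 = 'bbb5555aa'.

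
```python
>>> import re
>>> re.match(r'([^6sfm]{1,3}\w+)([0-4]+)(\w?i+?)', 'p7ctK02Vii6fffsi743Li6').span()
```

(0, 21)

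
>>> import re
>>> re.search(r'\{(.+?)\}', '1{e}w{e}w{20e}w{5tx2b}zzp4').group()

Lazy quantifiers expand one character at a time until the remainder of the pattern can match.
`re.search` tries every starting position until one works.
The match spans [1:4] → '{e}'.
Captured: group 1 = 'e'.

'{e}'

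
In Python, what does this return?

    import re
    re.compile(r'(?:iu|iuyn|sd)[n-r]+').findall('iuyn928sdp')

['sdp']

Since nothing is captured, `findall` lists the 1 matched substring directly.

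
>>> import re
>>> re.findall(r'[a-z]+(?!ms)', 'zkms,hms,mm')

The negative lookahead/lookbehind blocks any match where the forbidden context is present.
Matches: at [0:4] → 'zkms'; at [5:8] → 'hms'; at [9:11] → 'mm'.
`findall` yields the raw match text (3 of them) because the pattern has no groups.

['zkms', 'hms', 'mm']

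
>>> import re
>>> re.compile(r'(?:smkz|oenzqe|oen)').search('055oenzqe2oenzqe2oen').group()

Alternation tries branches left to right and keeps the first one that lets the overall match succeed at that position.
`search` walks the string left to right and returns the first match it finds.
The match spans [3:9] → 'oenzqe'.

'oenzqe'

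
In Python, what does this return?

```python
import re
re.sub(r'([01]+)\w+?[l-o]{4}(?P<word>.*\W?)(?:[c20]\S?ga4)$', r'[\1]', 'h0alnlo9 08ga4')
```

'h[0]'

The pattern matches one or more of one of [01] (captured); then one or more of a word character (lazy), then exactly 4 of a character in [l-o]; then zero or more of any character, then optionally a non-word character (captured as 'word'); then one of [c20], then optionally a non-whitespace character, then the literal 'ga4' (non-capturing group); then anchored at the end.
Matches: at [1:14] → '0alnlo9 08ga4'.
Each match is replaced using the text its own group 1 captured.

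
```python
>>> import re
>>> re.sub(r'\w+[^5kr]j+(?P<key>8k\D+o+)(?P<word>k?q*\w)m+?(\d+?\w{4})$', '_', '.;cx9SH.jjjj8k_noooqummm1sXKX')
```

'.;_'

This matches one or more of a word character, then any character except [5kr], then one or more of a literal 'j'; then the literal '8k', then one or more of a non-digit, then one or more of the literal 'o' (captured as 'key'); then optionally a literal 'k', then zero or more of a literal 'q', then a word character (captured as 'word'); then one or more of a literal 'm' (lazy); then one or more of a digit (lazy), then exactly 4 of a word character (captured); then anchored at the end.
Matches: at [2:29] → 'cx9SH.jjjj8k_noooqummm1sXKX'.
`sub` substitutes '_' at each match site.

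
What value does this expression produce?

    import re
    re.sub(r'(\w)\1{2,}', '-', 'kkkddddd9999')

The backreference `\1` re-matches whatever the first group consumed, character for character.
Each match is replaced by '-'.

'---'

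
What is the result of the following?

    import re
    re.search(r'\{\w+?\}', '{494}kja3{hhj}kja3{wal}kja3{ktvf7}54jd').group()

`re.search` tries every starting position until one works.
The match spans [0:5] → '{494}'.

'{494}'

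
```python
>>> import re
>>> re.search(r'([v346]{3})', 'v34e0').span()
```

The match spans [0:3] → 'v34'.

(0, 3)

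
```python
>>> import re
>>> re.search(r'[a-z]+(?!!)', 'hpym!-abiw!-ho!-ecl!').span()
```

(0, 3)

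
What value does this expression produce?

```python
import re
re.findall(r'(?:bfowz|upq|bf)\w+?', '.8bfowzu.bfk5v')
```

['bfowzu', 'bfk']

`|` is ordered: at each position the engine commits to the first alternative that works.
Walking the string: at [2:8] → 'bfowzu'; at [9:12] → 'bfk'.
With no groups in the pattern, `findall` gives back each whole match — 2 here.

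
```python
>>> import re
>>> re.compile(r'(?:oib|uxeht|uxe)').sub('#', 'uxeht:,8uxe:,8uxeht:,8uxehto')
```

'#:,8#:,8#:,8#o'

The regex engine tests alternatives in the order written; an earlier branch that matches wins even if a later one would match more.
`sub` substitutes '#' at each match site.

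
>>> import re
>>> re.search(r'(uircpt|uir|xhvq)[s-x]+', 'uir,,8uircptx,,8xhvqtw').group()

'uircptx'

`search` walks the string left to right and returns the first match it finds.
The match spans [6:13] → 'uircptx'.
Captured: group 1 = 'uircpt'.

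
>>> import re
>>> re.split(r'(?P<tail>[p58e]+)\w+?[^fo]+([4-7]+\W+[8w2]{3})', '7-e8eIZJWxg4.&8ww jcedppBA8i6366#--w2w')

['7-', 'e8e', '6#--w2w', '']

This matches one or more of one of [p58e] (captured as 'tail'); then one or more of a word character (lazy), then one or more of any character except [fo]; then one or more of a character in [4-7], then one or more of a non-word character, then exactly 3 of one of [8w2] (captured).
Matches to split on: at [2:38] → 'e8eIZJWxg4.&8ww jcedppBA8i6366#--w2w'.
With a capturing group present, the delimiter's captured portion is kept in the result list.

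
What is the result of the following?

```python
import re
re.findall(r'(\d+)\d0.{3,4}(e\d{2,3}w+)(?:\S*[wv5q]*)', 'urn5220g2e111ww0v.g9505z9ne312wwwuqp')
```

[('9', 'e312www')]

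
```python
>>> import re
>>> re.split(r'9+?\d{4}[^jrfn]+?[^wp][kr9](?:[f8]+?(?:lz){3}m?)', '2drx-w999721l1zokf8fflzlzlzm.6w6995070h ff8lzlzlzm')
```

['2drx-w', '.6w6995070h ff8lzlzlzm']

Pattern: one or more of a literal '9' (lazy), then exactly 4 of a digit; then one or more of any character except [jrfn] (lazy), then any character except [wp], then one of [kr9]; then one or more of one of [f8] (lazy), then the literal 'lz' repeated 3 times, then optionally a literal 'm' (non-capturing group).
Matches to split on: at [6:28] → '999721l1zokf8fflzlzlzm'.
The string is cut at each match, leaving 2 pieces.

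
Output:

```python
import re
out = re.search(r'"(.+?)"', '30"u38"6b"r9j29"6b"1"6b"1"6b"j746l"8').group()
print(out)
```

"u38"

Because the quantifier is non-greedy, it stops expanding at the earliest point where the rest of the pattern can succeed.
`re.search` tries every starting position until one works.
The match spans [2:7] → '"u38"'.
Captured: group 1 = 'u38'.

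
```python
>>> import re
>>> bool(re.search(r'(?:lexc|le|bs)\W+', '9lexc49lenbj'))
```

Here no position works, so the call returns None, and `bool(None)` is False.

False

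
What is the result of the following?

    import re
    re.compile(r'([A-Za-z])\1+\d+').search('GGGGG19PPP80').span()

(0, 7)

`\1` has to match the exact text group 1 already captured.
The match spans [0:7] → 'GGGGG19'.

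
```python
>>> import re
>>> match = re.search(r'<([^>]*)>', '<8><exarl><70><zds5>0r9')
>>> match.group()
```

'<8>'

`re.search` scans for the first position where the pattern succeeds.
The match spans [0:3] → '<8>'.
Captured: group 1 = '8'.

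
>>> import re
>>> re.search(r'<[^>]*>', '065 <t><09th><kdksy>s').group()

Unlike `match`, `search` isn't anchored — it looks for the pattern anywhere in the string.
The match spans [4:7] → '<t>'.

'<t>'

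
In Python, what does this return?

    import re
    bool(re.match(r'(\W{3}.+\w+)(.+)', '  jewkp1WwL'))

False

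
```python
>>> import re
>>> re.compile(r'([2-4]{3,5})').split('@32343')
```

['@', '32343', '']

This matches 3 to 5 of a character in [2-4] (captured).
Because the pattern has a capturing group, `split` also inserts each captured text between the pieces.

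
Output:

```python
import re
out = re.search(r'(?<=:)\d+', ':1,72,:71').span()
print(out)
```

(1, 2)

The positive lookaround only admits positions where the adjacent text matches; those characters stay outside the span.
`search` walks the string left to right and returns the first match it finds.
The match spans [1:2] → '1'.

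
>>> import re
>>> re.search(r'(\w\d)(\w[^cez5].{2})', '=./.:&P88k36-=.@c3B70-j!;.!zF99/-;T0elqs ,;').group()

'P88k36'

The match spans [6:12] → 'P88k36'.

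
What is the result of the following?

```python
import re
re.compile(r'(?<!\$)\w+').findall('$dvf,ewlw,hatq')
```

A negative assertion filters positions out without eating any characters.
Since nothing is captured, `findall` lists the 3 matched substrings directly.

['vf', 'ewlw', 'hatq']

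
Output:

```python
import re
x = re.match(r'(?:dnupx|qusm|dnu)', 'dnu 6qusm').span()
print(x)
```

With `match`, the pattern is implicitly anchored at the beginning.
The match spans [0:3] → 'dnu'.

(0, 3)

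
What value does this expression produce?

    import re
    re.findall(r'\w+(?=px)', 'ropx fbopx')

['ro', 'fbo']

The `(?=…)`/`(?<=…)` assertion just peeks at neighbouring text; it doesn't advance the match position.
Scanning left to right: at [0:2] → 'ro'; at [5:8] → 'fbo'.
With no groups in the pattern, `findall` gives back each whole match — 2 here.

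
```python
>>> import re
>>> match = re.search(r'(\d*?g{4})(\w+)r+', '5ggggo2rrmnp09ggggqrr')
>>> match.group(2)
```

'o2rrmnp09ggggqr'

This matches zero or more of a digit (lazy), then exactly 4 of a literal 'g' (captured); then one or more of a word character (captured); then one or more of a literal 'r'.
`search` walks the string left to right and returns the first match it finds.
The match spans [0:21] → '5ggggo2rrmnp09ggggqrr'.
Captured: group 1 = '5gggg', group 2 = 'o2rrmnp09ggggqr'.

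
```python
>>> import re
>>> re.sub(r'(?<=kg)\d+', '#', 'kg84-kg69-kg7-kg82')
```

Because the assertion is zero-width, the text it checks is not consumed and won't appear in the result.
Matches: at [2:4] → '84'; at [7:9] → '69'; at [12:13] → '7'; at [16:18] → '82'.
Each match is replaced by '#'.

'kg#-kg#-kg#-kg#'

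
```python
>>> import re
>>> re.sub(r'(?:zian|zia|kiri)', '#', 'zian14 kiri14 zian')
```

'#14 #14 #'

The regex engine tests alternatives in the order written; an earlier branch that matches wins even if a later one would match more.
Matches: at [0:4] → 'zian'; at [7:11] → 'kiri'; at [14:18] → 'zian'.
Each match is replaced by '#'.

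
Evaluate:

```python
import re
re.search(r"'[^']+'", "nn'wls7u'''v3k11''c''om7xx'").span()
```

(2, 9)

The match spans [2:9] → "'wls7u'".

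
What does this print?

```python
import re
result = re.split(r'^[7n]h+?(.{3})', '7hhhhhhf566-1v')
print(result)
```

The `?` after the quantifier makes it lazy — it takes as little as possible before letting the rest of the pattern try.
`re.split` interleaves the captured-group text with the surrounding fragments.

['', 'hhh', 'hhf566-1v']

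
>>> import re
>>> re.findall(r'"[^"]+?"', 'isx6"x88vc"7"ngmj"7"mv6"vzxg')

Scanning left to right: at [4:11] → '"x88vc"'; at [12:18] → '"ngmj"'; at [19:24] → '"mv6"'.
`findall` yields the raw match text (3 of them) because the pattern has no groups.

['"x88vc"', '"ngmj"', '"mv6"']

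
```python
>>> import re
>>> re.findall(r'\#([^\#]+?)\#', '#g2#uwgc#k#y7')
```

['g2', 'k']

One capturing group, so `findall` returns just the captured substring from each match — 2 in all.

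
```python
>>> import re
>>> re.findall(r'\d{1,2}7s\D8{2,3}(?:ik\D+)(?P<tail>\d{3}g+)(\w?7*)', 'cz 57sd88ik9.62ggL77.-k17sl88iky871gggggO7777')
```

The pattern matches 1 to 2 of a digit, then the literal '7s'; then a non-digit, then 2 to 3 of the literal '8'; then the literal 'ik', then one or more of a non-digit (non-capturing group); then exactly 3 of a digit, then one or more of the literal 'g' (captured as 'tail'); then optionally a word character, then zero or more of the literal '7' (captured).
Walking the string: at [23:45] match '17sl88iky871gggggO7777', groups = ('871ggggg', 'O7777').
`findall` packs the 2 group values into a tuple for every match.

[('871ggggg', 'O7777')]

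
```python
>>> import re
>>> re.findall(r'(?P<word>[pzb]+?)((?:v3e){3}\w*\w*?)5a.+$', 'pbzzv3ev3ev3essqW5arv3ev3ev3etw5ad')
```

Multiple groups make `findall` return tuples — one 2-tuple for the one match.

[('pbzz', 'v3ev3ev3essqW5arv3ev3ev3etw')]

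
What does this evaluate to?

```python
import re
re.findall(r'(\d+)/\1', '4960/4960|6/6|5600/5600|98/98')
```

['4960', '6', '5600', '98']

The backreference `\1` re-matches whatever the first group consumed, character for character.
Because there's exactly one group, `findall` drops the full match and keeps group 1 from each hit.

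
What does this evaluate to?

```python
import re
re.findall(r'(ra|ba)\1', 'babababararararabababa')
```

['ba', 'ba', 'ra', 'ra', 'ba']

`\1` is not a pattern — it's the concrete string captured by group 1, re-applied verbatim.
Walking the string: at [0:4] match 'baba', group 1 = 'ba'; at [4:8] match 'baba', group 1 = 'ba'; at [8:12] match 'rara', group 1 = 'ra'; at [12:16] match 'rara', group 1 = 'ra'; at [16:20] match 'baba', group 1 = 'ba'.
One capturing group, so `findall` returns just the captured substring from each match — 5 in all.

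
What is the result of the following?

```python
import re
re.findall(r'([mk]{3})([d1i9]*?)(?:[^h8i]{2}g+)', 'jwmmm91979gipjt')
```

This matches exactly 3 of one of [mk] (captured); then zero or more of one of [d1i9] (lazy) (captured); then exactly 2 of any character except [h8i], then one or more of a literal 'g' (non-capturing group).
Walking the string: at [2:11] match 'mmm91979g', groups = ('mmm', '919').
With 2 capturing groups, `findall` returns a 2-tuple per match.

[('mmm', '919')]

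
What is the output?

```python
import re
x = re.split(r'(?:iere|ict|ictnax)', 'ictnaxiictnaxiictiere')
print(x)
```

Branches in `(...|...)` are attempted left-to-right; the first branch that allows the whole pattern to succeed is taken.
The string is cut at each match, leaving 5 pieces.

['', 'naxi', 'naxi', '', '']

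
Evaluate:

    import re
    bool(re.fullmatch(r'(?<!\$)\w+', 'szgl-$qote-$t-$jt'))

False

`re.fullmatch` requires the pattern to consume the entire string.
Here the pattern can't cover the whole string, so the call returns None, and `bool(None)` is False.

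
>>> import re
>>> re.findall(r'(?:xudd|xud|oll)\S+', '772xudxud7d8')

Walking the string: at [3:12] → 'xudxud7d8'.
No capturing groups, so `findall` returns the 1 full match string.

['xudxud7d8']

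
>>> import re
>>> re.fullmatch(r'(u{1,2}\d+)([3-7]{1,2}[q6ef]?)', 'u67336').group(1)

The match spans [0:6] → 'u67336'.
Captured: group 1 = 'u6733', group 2 = '6'.

'u6733'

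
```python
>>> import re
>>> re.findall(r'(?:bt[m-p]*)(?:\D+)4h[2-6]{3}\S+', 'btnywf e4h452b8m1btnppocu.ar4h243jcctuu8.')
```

['btnywf e4h452b8m1btnppocu.ar4h243jcctuu8.']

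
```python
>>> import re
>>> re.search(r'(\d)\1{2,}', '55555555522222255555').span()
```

(0, 9)

After group 1 captures some text, `\1` only succeeds where that same text appears again.
The match spans [0:9] → '555555555'.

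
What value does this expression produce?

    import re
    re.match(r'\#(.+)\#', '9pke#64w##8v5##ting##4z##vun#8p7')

None

`re.match` won't scan ahead — the pattern has to work from the very first character.
Here the string doesn't start with a match, so the call returns None.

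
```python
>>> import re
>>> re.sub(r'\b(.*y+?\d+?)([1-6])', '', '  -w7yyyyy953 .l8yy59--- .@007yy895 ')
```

This matches a word boundary (`\b`, zero-width); then zero or more of any character, then one or more of a literal 'y' (lazy), then one or more of a digit (lazy) (captured); then a character in [1-6] (captured).
Matches: at [3:35] → 'w7yyyyy953 .l8yy59--- .@007yy895'.
Every occurrence is swapped for ''.

'  - '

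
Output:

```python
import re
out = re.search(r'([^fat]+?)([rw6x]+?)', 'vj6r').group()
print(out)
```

vj6

This matches one or more of any character except [fat] (lazy) (captured); then one or more of one of [rw6x] (lazy) (captured).
A `+?`/`*?`/`{m,n}?` starts at its minimum and grows only as far as needed for what follows to match.
`re.search` tries every starting position until one works.
The match spans [0:3] → 'vj6'.
Captured: group 1 = 'vj', group 2 = '6'.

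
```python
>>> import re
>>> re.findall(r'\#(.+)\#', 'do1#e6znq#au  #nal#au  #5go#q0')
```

['e6znq#au  #nal#au  #5go']

One capturing group, so `findall` returns just the captured substring from the one match — 1 in all.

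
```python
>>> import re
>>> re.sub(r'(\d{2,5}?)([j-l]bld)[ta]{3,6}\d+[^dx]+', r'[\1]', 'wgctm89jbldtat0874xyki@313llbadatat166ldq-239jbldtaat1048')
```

'wgctm[89]xyki@313llbadatat166ldq-[239]'

Pattern: 2 to 5 of a digit (lazy) (captured); then a character in [j-l], then the literal 'bld' (captured); then 3 to 6 of one of [ta], then one or more of a digit, then one or more of any character except [dx].
Matches: at [5:18] → '89jbldtat0874'; at [42:57] → '239jbldtaat1048'.
Each match is replaced using the text its own group 1 captured.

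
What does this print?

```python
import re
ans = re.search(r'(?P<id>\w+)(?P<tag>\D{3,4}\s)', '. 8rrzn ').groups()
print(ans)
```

The match spans [2:8] → '8rrzn '.
Captured: group 1 = '8r', group 2 = 'rzn '.

('8r', 'rzn ')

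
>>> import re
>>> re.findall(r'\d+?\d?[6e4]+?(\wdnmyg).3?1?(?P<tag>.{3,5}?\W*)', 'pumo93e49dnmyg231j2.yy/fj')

[('9dnmyg', 'j2.')]

This matches one or more of a digit (lazy), then optionally a digit, then one or more of one of [6e4] (lazy); then a word character, then the literal 'dn', then the literal 'myg' (captured); then any character, then optionally a literal '3', then optionally the literal '1'; then 3 to 5 of any character (lazy), then zero or more of a non-word character (captured as 'tag').
With the lazy modifier that quantifier settles for the fewest repetitions that let the rest of the pattern succeed (the atoms after it are unaffected and can still be greedy).
Scanning left to right: at [4:20] match '93e49dnmyg231j2.', groups = ('9dnmyg', 'j2.').
Multiple groups make `findall` return tuples — one 2-tuple for the one match.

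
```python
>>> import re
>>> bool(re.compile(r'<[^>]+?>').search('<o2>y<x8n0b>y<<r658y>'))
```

True

The match spans [0:4] → '<o2>'.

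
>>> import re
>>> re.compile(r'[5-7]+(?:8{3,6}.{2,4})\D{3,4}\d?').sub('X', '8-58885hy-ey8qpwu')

'8-Xqpwu'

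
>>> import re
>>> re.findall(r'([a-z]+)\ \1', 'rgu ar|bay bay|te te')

After group 1 captures some text, `\1` only succeeds where that same text appears again.
Matches: at [7:14] match 'bay bay', group 1 = 'bay'; at [15:20] match 'te te', group 1 = 'te'.
`findall` collects group 1 from each match (2 total).

['bay', 'te']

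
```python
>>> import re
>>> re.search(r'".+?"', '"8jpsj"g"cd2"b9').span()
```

(0, 7)

The `?` after the quantifier makes it lazy — it takes as little as possible before letting the rest of the pattern try.
`search` walks the string left to right and returns the first match it finds.
The match spans [0:7] → '"8jpsj"'.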